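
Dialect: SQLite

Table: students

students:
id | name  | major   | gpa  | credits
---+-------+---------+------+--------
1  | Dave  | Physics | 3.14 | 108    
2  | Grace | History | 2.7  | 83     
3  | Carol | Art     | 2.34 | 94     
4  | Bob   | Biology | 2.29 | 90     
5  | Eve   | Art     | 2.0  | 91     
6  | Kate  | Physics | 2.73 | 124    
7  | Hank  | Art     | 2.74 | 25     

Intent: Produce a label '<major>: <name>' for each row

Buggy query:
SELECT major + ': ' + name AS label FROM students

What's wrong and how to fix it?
Bug: '+' is numeric addition; on text columns SQLite converts them to 0 instead of concatenating

Fix: Replace + with || to concatenate text

Corrected query:
SELECT major || ': ' || name AS label FROM students

Result:
label         
--------------
Physics: Dave 
History: Grace
Art: Carol    
Biology: Bob  
Art: Eve      
Physics: Kate 
Art: Hank     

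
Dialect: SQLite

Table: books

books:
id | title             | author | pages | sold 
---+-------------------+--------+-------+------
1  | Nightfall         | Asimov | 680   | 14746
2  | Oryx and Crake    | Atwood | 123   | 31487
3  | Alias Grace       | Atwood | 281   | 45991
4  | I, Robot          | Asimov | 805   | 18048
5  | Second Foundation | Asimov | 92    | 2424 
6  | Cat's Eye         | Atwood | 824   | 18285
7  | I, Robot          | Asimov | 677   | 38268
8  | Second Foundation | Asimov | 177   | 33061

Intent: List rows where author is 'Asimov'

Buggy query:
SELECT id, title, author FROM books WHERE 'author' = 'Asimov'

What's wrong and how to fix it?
Bug: 'author' in single quotes is a string literal, not the column; the comparison is literal-vs-literal and never true

Fix: Remove the quotes around the column name (or use double quotes for an identifier)

Corrected query:
SELECT id, title, author FROM books WHERE author = 'Asimov'

Result:
id | title             | author
---+-------------------+-------
1  | Nightfall         | Asimov
4  | I, Robot          | Asimov
5  | Second Foundation | Asimov
7  | I, Robot          | Asimov
8  | Second Foundation | Asimov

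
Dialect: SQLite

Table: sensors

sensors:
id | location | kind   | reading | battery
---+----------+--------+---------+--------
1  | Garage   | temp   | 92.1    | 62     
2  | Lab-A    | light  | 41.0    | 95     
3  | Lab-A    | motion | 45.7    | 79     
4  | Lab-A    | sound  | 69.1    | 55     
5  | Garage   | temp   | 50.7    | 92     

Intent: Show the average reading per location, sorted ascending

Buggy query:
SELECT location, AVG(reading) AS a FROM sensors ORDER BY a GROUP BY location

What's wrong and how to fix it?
Bug: ORDER BY appears before GROUP BY; SQL clause order requires GROUP BY first

Fix: Move ORDER BY to the end, after GROUP BY

Corrected query:
SELECT location, AVG(reading) AS a FROM sensors GROUP BY location ORDER BY a

Result:
location | a        
---------+----------
Lab-A    | 51.933333
Garage   | 71.4     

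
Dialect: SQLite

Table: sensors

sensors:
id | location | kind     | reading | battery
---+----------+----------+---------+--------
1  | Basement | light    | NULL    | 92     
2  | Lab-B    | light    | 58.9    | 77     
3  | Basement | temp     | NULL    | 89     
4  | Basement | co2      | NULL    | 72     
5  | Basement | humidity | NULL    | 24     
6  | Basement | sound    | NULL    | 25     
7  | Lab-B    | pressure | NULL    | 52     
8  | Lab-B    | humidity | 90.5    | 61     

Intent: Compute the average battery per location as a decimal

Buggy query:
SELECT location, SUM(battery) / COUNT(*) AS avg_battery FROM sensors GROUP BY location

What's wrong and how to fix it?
Bug: Both operands are integers, so '/' performs integer division and truncates

Fix: Cast one side to REAL so the division keeps the fractional part

Corrected query:
SELECT location, SUM(battery) * 1.0 / COUNT(*) AS avg_battery FROM sensors GROUP BY location

Result:
location | avg_battery
---------+------------
Basement | 60.4       
Lab-B    | 63.333333  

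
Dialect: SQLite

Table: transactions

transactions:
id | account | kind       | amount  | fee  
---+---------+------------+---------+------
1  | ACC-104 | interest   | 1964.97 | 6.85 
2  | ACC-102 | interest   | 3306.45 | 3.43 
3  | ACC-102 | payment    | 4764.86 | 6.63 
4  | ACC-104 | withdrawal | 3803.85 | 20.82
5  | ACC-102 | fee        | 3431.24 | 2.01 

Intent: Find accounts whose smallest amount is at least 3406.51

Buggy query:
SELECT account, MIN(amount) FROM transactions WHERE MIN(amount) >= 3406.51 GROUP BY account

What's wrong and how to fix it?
Bug: MIN() in WHERE is a misuse of aggregate

Fix: Use HAVING for the per-group MIN condition

Corrected query:
SELECT account, MIN(amount) FROM transactions GROUP BY account HAVING MIN(amount) >= 3406.51

Result:
(no rows)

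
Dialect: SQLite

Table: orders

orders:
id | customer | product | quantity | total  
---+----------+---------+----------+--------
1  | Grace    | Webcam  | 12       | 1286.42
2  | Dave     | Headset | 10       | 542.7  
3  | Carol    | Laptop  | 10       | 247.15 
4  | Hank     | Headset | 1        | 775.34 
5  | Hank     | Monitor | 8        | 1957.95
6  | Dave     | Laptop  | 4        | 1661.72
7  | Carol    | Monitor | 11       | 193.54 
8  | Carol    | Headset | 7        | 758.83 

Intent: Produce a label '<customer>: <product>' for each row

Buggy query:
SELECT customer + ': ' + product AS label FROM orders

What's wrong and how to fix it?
Bug: '+' is numeric addition; on text columns SQLite converts them to 0 instead of concatenating

Fix: Replace + with || to concatenate text

Corrected query:
SELECT customer || ': ' || product AS label FROM orders

Result:
label         
--------------
Grace: Webcam 
Dave: Headset 
Carol: Laptop 
Hank: Headset 
Hank: Monitor 
Dave: Laptop  
Carol: Monitor
Carol: Headset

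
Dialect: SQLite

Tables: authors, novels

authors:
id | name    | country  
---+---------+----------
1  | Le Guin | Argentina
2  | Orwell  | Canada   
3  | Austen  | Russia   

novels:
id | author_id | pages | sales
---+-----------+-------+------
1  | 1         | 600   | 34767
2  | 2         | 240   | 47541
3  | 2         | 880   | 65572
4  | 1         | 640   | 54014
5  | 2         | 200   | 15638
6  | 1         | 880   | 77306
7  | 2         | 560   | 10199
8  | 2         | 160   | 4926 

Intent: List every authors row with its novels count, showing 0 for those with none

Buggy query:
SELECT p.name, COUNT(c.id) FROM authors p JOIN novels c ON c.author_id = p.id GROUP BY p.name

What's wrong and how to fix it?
Bug: An inner join excludes parents with zero children

Fix: Use LEFT JOIN so parents without children still appear (COUNT(c.id) gives 0)

Corrected query:
SELECT p.name, COUNT(c.id) FROM authors p LEFT JOIN novels c ON c.author_id = p.id GROUP BY p.name

Result:
name    | COUNT(c.id)
--------+------------
Austen  | 0          
Le Guin | 3          
Orwell  | 5          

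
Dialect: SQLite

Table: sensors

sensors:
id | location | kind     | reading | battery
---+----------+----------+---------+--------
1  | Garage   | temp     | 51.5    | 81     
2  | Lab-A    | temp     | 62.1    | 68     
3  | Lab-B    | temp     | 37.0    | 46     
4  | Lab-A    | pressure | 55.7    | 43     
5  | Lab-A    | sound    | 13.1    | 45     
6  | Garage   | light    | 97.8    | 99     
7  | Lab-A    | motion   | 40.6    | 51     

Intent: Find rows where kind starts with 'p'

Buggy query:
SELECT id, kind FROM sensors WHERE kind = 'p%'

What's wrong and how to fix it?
Bug: '=' compares the literal string including the % character; pattern matching needs LIKE

Fix: Use LIKE for wildcard pattern matching

Corrected query:
SELECT id, kind FROM sensors WHERE kind LIKE 'p%'

Result:
id | kind    
---+---------
4  | pressure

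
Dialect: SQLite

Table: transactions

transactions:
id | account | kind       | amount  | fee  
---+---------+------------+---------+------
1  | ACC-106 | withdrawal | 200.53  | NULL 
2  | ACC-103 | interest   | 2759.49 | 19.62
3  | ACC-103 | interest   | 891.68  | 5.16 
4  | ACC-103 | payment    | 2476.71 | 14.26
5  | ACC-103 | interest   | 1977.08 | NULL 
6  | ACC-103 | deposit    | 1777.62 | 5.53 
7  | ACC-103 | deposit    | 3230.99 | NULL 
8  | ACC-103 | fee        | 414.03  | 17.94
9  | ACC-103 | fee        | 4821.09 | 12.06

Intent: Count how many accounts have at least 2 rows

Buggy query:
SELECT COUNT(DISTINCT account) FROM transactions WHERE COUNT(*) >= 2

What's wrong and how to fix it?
Bug: COUNT(*) cannot appear in WHERE; the per-group count doesn't exist yet

Fix: Use a subquery that GROUPs and filters with HAVING, then count its rows

Corrected query:
SELECT COUNT(*) FROM (SELECT account FROM transactions GROUP BY account HAVING COUNT(*) >= 2)

Result:
COUNT(*)
--------
1       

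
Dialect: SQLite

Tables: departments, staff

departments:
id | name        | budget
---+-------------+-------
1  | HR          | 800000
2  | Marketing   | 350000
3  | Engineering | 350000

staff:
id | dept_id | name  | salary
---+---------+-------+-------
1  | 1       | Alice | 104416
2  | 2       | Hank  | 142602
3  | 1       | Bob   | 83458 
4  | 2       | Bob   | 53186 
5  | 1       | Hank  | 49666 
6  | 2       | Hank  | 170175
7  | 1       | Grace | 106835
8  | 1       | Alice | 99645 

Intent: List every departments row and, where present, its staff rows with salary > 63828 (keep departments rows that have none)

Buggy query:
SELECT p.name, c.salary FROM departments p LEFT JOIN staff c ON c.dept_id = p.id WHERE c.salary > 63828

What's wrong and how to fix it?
Bug: Filtering c.salary in WHERE discards the NULL rows produced by LEFT JOIN, turning it into an inner join

Fix: Move the right-table condition into the ON clause so unmatched parents are kept

Corrected query:
SELECT p.name, c.salary FROM departments p LEFT JOIN staff c ON c.dept_id = p.id AND c.salary > 63828

Result:
name        | salary
------------+-------
HR          | 83458 
HR          | 99645 
HR          | 104416
HR          | 106835
Marketing   | 142602
Marketing   | 170175
Engineering | NULL  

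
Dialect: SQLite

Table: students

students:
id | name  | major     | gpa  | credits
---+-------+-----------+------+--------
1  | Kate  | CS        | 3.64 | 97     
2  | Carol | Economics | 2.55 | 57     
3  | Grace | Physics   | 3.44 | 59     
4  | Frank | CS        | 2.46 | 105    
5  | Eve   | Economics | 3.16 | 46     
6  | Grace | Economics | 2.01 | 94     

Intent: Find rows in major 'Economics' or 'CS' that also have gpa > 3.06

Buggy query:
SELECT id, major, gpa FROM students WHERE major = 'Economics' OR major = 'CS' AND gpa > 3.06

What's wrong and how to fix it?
Bug: AND binds tighter than OR, so this parses as major = 'Economics' OR (major = 'CS' AND gpa > 3.06)

Fix: Add parentheses around the OR so the AND applies to both alternatives

Corrected query:
SELECT id, major, gpa FROM students WHERE (major = 'Economics' OR major = 'CS') AND gpa > 3.06

Result:
id | major     | gpa 
---+-----------+-----
1  | CS        | 3.64
5  | Economics | 3.16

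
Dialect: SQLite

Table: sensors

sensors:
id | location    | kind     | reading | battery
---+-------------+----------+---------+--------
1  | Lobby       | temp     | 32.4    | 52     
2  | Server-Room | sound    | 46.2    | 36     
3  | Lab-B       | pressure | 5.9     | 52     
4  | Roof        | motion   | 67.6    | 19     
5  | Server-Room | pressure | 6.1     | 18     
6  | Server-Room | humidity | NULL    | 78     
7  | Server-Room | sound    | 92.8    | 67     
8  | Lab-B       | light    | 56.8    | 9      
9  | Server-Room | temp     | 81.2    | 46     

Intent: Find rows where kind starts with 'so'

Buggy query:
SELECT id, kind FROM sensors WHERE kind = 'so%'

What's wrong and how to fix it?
Bug: Wildcards only work with LIKE; '=' treats '%' as a literal character

Fix: Use LIKE for wildcard pattern matching

Corrected query:
SELECT id, kind FROM sensors WHERE kind LIKE 'so%'

Result:
id | kind 
---+------
2  | sound
7  | sound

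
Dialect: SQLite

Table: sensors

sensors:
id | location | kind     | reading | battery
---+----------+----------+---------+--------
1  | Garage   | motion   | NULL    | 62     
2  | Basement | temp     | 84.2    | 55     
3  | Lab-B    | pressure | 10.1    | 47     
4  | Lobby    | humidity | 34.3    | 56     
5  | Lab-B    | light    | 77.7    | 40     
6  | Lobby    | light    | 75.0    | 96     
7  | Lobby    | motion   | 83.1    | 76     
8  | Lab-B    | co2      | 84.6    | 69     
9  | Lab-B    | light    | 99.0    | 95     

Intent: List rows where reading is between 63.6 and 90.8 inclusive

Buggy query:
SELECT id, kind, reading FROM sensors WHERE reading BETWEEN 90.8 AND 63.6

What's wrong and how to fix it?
Bug: BETWEEN expects the lower bound first; with 90.8 AND 63.6 the range is empty

Fix: Swap the bounds so the smaller value comes first

Corrected query:
SELECT id, kind, reading FROM sensors WHERE reading BETWEEN 63.6 AND 90.8

Result:
id | kind   | reading
---+--------+--------
2  | temp   | 84.2   
5  | light  | 77.7   
6  | light  | 75     
7  | motion | 83.1   
8  | co2    | 84.6   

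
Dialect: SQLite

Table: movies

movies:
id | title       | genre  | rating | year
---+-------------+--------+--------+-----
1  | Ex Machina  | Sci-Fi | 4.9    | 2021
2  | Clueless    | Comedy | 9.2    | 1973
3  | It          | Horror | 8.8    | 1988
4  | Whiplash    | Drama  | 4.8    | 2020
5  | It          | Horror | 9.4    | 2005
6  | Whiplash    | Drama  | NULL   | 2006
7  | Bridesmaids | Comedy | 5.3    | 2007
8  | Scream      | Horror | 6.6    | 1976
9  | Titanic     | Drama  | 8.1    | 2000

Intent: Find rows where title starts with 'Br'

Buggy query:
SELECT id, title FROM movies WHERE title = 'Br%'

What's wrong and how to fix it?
Bug: Wildcards only work with LIKE; '=' treats '%' as a literal character

Fix: Replace '=' with LIKE so 'Br%' is treated as a pattern

Corrected query:
SELECT id, title FROM movies WHERE title LIKE 'Br%'

Result:
id | title      
---+------------
7  | Bridesmaids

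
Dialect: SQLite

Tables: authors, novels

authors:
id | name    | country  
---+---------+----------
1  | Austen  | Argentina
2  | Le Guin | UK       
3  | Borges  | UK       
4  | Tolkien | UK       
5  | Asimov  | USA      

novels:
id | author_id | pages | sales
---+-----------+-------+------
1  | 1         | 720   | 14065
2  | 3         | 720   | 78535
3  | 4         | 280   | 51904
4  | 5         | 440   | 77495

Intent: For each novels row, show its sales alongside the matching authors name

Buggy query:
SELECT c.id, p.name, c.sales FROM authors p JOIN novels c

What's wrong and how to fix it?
Bug: Missing join condition: each novels row is matched to all authors rows instead of just its own

Fix: Specify the join condition linking the foreign key to the parent id

Corrected query:
SELECT c.id, p.name, c.sales FROM authors p JOIN novels c ON c.author_id = p.id

Result:
id | name    | sales
---+---------+------
1  | Austen  | 14065
2  | Borges  | 78535
3  | Tolkien | 51904
4  | Asimov  | 77495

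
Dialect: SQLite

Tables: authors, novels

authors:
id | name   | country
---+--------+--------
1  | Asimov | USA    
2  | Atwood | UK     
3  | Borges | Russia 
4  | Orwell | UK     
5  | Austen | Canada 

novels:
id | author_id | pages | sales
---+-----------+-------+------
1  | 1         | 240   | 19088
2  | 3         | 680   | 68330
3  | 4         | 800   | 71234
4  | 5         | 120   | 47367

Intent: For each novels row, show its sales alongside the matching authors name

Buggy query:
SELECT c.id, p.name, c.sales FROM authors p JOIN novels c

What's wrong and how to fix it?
Bug: JOIN with no ON clause produces a cartesian product; every novels row pairs with every authors row

Fix: Specify the join condition linking the foreign key to the parent id

Corrected query:
SELECT c.id, p.name, c.sales FROM authors p JOIN novels c ON c.author_id = p.id

Result:
id | name   | sales
---+--------+------
1  | Asimov | 19088
2  | Borges | 68330
3  | Orwell | 71234
4  | Austen | 47367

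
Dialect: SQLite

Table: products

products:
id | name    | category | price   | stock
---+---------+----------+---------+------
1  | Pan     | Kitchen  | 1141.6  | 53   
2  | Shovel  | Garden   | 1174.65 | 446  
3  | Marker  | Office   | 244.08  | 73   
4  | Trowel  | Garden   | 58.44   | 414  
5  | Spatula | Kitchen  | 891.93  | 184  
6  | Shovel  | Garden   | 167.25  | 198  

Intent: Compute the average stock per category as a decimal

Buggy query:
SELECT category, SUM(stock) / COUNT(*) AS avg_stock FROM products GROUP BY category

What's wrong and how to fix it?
Bug: Both operands are integers, so '/' performs integer division and truncates

Fix: Multiply by 1.0 (or CAST to REAL) to force floating-point division

Corrected query:
SELECT category, SUM(stock) * 1.0 / COUNT(*) AS avg_stock FROM products GROUP BY category

Result:
category | avg_stock 
---------+-----------
Garden   | 352.666667
Kitchen  | 118.5     
Office   | 73        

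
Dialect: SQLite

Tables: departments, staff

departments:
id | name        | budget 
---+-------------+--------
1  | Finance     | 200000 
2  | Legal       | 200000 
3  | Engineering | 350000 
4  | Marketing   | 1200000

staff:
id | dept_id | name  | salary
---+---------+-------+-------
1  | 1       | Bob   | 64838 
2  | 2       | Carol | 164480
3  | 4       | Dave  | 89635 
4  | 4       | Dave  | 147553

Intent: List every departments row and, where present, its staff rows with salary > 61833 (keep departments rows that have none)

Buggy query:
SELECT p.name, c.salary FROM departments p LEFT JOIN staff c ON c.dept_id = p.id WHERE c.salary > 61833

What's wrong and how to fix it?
Bug: A WHERE condition on the right-hand table after LEFT JOIN drops unmatched parents

Fix: Put 'c.salary > 61833' in the JOIN's ON clause instead of WHERE

Corrected query:
SELECT p.name, c.salary FROM departments p LEFT JOIN staff c ON c.dept_id = p.id AND c.salary > 61833

Result:
name        | salary
------------+-------
Finance     | 64838 
Legal       | 164480
Engineering | NULL  
Marketing   | 89635 
Marketing   | 147553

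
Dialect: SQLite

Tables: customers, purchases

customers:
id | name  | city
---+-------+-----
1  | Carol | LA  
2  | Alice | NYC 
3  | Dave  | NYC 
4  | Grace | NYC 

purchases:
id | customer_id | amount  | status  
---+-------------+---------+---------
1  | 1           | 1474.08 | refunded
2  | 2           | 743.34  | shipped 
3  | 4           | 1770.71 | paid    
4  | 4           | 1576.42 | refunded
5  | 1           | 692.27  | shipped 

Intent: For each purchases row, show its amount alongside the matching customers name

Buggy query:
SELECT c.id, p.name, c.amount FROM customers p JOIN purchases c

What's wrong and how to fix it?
Bug: JOIN with no ON clause produces a cartesian product; every purchases row pairs with every customers row

Fix: Add ON c.customer_id = p.id to the JOIN

Corrected query:
SELECT c.id, p.name, c.amount FROM customers p JOIN purchases c ON c.customer_id = p.id

Result:
id | name  | amount 
---+-------+--------
1  | Carol | 1474.08
2  | Alice | 743.34 
3  | Grace | 1770.71
4  | Grace | 1576.42
5  | Carol | 692.27 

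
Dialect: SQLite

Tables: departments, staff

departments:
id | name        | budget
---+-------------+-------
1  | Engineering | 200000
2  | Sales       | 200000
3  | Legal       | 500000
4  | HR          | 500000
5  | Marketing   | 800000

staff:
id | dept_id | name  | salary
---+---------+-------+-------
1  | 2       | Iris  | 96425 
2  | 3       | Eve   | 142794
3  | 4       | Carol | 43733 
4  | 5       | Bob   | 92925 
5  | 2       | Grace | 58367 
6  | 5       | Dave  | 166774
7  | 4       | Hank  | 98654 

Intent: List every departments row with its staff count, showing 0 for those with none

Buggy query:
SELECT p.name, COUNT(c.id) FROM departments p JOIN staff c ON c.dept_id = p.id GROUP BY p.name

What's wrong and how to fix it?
Bug: An inner join excludes parents with zero children

Fix: Use LEFT JOIN so parents without children still appear (COUNT(c.id) gives 0)

Corrected query:
SELECT p.name, COUNT(c.id) FROM departments p LEFT JOIN staff c ON c.dept_id = p.id GROUP BY p.name

Result:
name        | COUNT(c.id)
------------+------------
Engineering | 0          
HR          | 2          
Legal       | 1          
Marketing   | 2          
Sales       | 2          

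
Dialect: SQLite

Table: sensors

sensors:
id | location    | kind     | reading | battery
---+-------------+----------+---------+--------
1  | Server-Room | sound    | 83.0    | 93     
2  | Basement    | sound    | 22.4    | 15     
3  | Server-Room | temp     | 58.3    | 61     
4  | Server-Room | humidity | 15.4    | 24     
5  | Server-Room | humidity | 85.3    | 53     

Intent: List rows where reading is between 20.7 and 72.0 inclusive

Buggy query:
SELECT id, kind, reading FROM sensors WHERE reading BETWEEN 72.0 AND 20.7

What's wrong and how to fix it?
Bug: The bounds are reversed; BETWEEN a AND b requires a <= b to match anything

Fix: Swap the bounds so the smaller value comes first

Corrected query:
SELECT id, kind, reading FROM sensors WHERE reading BETWEEN 20.7 AND 72.0

Result:
id | kind  | reading
---+-------+--------
2  | sound | 22.4   
3  | temp  | 58.3   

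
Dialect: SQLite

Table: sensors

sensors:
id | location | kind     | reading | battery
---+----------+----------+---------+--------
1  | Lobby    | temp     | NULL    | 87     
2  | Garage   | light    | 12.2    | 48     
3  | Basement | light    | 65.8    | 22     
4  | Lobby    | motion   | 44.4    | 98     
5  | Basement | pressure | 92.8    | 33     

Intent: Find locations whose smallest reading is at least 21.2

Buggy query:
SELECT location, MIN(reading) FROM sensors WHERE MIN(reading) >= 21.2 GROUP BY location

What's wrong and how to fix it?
Bug: Aggregates like MIN are computed per group after WHERE runs

Fix: Replace WHERE with HAVING after the GROUP BY

Corrected query:
SELECT location, MIN(reading) FROM sensors GROUP BY location HAVING MIN(reading) >= 21.2

Result:
location | MIN(reading)
---------+-------------
Basement | 65.8        
Lobby    | 44.4        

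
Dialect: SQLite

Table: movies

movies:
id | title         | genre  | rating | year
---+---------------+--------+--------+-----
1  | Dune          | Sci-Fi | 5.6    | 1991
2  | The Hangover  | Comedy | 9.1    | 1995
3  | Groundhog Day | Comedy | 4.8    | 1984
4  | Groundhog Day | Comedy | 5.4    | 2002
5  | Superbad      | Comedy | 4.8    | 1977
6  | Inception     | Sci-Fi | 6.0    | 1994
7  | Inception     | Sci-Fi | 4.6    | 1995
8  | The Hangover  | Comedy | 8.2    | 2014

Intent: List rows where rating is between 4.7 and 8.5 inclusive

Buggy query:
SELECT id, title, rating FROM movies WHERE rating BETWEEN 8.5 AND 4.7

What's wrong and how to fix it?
Bug: The bounds are reversed; BETWEEN a AND b requires a <= b to match anything

Fix: Swap the bounds so the smaller value comes first

Corrected query:
SELECT id, title, rating FROM movies WHERE rating BETWEEN 4.7 AND 8.5

Result:
id | title         | rating
---+---------------+-------
1  | Dune          | 5.6   
3  | Groundhog Day | 4.8   
4  | Groundhog Day | 5.4   
5  | Superbad      | 4.8   
6  | Inception     | 6     
8  | The Hangover  | 8.2   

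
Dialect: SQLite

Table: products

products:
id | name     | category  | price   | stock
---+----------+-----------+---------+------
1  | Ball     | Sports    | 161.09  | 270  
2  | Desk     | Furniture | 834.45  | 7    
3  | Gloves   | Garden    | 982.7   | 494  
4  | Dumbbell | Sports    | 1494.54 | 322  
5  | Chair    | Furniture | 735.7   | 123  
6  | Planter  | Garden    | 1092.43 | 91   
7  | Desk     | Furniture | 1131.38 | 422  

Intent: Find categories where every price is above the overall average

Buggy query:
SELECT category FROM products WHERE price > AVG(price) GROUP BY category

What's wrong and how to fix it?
Bug: WHERE evaluates per row before aggregation, so AVG() is unavailable

Fix: Use a subquery for AVG and a HAVING MIN(...) filter so the condition holds for every row in the group

Corrected query:
SELECT category FROM products GROUP BY category HAVING MIN(price) > (SELECT AVG(price) FROM products)

Result:
category
--------
Garden  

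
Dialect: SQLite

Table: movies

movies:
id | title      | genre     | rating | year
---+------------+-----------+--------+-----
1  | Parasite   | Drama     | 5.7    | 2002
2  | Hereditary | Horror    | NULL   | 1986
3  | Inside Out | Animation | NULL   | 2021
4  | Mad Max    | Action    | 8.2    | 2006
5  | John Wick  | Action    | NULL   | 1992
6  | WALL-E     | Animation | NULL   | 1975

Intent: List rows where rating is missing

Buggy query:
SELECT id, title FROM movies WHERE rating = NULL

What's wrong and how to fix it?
Bug: Comparing to NULL with '=' never matches; NULL = NULL is unknown, not true

Fix: Use IS NULL to test for NULL

Corrected query:
SELECT id, title FROM movies WHERE rating IS NULL

Result:
id | title     
---+-----------
2  | Hereditary
3  | Inside Out
5  | John Wick 
6  | WALL-E    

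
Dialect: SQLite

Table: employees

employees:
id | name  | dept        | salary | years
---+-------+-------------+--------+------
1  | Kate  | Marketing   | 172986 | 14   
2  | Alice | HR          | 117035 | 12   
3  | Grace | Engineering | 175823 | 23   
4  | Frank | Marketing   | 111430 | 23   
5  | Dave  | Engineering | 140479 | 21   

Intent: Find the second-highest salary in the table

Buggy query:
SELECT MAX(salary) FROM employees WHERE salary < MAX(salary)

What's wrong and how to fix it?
Bug: MAX(salary) on the right of the comparison is an aggregate-in-WHERE error

Fix: Compute the overall MAX in a subquery, then take MAX of rows below it

Corrected query:
SELECT MAX(salary) FROM employees WHERE salary < (SELECT MAX(salary) FROM employees)

Result:
MAX(salary)
-----------
172986     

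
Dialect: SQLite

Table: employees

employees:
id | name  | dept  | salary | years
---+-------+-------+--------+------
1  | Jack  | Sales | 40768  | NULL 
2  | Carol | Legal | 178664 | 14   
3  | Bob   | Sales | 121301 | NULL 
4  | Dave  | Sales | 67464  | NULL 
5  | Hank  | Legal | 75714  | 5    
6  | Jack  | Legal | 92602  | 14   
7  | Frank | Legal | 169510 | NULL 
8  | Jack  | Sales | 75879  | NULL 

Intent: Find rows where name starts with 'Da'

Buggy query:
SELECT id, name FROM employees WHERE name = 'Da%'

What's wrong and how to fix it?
Bug: '=' compares the literal string including the % character; pattern matching needs LIKE

Fix: Use LIKE for wildcard pattern matching

Corrected query:
SELECT id, name FROM employees WHERE name LIKE 'Da%'

Result:
id | name
---+-----
4  | Dave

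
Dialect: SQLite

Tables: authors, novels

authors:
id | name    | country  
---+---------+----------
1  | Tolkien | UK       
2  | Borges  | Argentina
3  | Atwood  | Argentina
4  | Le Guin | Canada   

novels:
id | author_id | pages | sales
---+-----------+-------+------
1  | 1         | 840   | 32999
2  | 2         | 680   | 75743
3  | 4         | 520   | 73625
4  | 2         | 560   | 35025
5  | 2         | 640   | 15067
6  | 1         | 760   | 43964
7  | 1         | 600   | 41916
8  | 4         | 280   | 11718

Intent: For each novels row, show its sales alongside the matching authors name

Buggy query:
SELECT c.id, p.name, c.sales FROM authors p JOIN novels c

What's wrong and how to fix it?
Bug: Missing join condition: each novels row is matched to all authors rows instead of just its own

Fix: Specify the join condition linking the foreign key to the parent id

Corrected query:
SELECT c.id, p.name, c.sales FROM authors p JOIN novels c ON c.author_id = p.id

Result:
id | name    | sales
---+---------+------
1  | Tolkien | 32999
2  | Borges  | 75743
3  | Le Guin | 73625
4  | Borges  | 35025
5  | Borges  | 15067
6  | Tolkien | 43964
7  | Tolkien | 41916
8  | Le Guin | 11718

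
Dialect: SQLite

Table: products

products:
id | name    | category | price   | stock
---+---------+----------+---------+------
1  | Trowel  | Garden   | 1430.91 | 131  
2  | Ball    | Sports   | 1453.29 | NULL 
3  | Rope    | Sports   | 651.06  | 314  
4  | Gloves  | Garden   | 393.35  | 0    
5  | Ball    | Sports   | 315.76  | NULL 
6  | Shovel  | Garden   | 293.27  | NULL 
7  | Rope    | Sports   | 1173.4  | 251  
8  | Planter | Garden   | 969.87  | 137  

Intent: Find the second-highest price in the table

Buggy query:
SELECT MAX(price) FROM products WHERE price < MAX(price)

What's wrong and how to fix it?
Bug: MAX(price) on the right of the comparison is an aggregate-in-WHERE error

Fix: Put the inner MAX in a scalar subquery

Corrected query:
SELECT MAX(price) FROM products WHERE price < (SELECT MAX(price) FROM products)

Result:
MAX(price)
----------
1430.91   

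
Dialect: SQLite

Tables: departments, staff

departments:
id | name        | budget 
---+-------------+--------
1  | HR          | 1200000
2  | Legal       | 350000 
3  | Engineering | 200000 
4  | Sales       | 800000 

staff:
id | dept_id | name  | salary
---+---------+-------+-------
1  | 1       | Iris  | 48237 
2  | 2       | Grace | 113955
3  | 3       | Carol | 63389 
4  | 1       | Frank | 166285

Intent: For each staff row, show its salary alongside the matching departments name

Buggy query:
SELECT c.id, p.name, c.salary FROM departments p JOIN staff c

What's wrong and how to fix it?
Bug: JOIN with no ON clause produces a cartesian product; every staff row pairs with every departments row

Fix: Specify the join condition linking the foreign key to the parent id

Corrected query:
SELECT c.id, p.name, c.salary FROM departments p JOIN staff c ON c.dept_id = p.id

Result:
id | name        | salary
---+-------------+-------
1  | HR          | 48237 
2  | Legal       | 113955
3  | Engineering | 63389 
4  | HR          | 166285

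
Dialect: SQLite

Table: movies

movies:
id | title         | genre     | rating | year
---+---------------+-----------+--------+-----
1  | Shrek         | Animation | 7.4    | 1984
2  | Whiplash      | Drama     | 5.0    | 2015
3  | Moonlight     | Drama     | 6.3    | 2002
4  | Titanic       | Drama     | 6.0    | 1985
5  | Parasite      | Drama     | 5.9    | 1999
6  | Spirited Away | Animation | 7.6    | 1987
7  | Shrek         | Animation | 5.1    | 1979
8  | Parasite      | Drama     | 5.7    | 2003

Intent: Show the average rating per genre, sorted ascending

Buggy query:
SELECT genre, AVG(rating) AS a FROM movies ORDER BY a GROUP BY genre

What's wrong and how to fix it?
Bug: ORDER BY appears before GROUP BY; SQL clause order requires GROUP BY first

Fix: Move ORDER BY to the end, after GROUP BY

Corrected query:
SELECT genre, AVG(rating) AS a FROM movies GROUP BY genre ORDER BY a

Result:
genre     | a   
----------+-----
Drama     | 5.78
Animation | 6.7 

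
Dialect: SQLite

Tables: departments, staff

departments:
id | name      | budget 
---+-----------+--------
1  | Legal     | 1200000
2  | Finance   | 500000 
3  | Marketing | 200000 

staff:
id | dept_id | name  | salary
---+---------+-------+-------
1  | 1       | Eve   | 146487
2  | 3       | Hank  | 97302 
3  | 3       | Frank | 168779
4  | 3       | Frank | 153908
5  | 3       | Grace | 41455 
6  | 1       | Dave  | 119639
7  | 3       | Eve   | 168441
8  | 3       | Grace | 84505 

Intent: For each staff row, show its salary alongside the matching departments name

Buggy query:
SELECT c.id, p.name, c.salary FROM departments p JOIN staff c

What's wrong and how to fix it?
Bug: JOIN with no ON clause produces a cartesian product; every staff row pairs with every departments row

Fix: Specify the join condition linking the foreign key to the parent id

Corrected query:
SELECT c.id, p.name, c.salary FROM departments p JOIN staff c ON c.dept_id = p.id

Result:
id | name      | salary
---+-----------+-------
1  | Legal     | 146487
2  | Marketing | 97302 
3  | Marketing | 168779
4  | Marketing | 153908
5  | Marketing | 41455 
6  | Legal     | 119639
7  | Marketing | 168441
8  | Marketing | 84505 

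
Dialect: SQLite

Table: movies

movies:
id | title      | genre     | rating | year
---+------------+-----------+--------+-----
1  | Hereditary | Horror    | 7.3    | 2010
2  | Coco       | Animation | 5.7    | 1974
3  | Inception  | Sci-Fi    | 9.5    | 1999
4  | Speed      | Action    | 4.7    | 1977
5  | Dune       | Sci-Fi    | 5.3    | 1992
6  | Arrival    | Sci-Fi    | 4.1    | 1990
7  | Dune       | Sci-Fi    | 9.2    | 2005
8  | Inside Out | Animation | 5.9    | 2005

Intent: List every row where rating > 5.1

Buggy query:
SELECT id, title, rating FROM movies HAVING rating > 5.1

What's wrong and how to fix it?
Bug: This is a non-aggregate query (no GROUP BY, no aggregates), so in SQLite the HAVING clause is invalid here; a row-level condition belongs in WHERE

Fix: Use WHERE for row-level filtering

Corrected query:
SELECT id, title, rating FROM movies WHERE rating > 5.1

Result:
id | title      | rating
---+------------+-------
1  | Hereditary | 7.3   
2  | Coco       | 5.7   
3  | Inception  | 9.5   
5  | Dune       | 5.3   
7  | Dune       | 9.2   
8  | Inside Out | 5.9   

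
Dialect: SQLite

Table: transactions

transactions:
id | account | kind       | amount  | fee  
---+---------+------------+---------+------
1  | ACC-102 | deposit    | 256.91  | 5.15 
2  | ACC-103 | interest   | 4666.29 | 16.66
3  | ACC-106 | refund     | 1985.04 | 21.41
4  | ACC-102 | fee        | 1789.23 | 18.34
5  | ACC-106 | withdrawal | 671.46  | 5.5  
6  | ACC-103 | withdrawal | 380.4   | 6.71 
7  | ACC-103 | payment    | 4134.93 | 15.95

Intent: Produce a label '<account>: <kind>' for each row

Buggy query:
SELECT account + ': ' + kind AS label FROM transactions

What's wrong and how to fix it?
Bug: '+' is numeric addition; on text columns SQLite converts them to 0 instead of concatenating

Fix: Replace + with || to concatenate text

Corrected query:
SELECT account || ': ' || kind AS label FROM transactions

Result:
label              
-------------------
ACC-102: deposit   
ACC-103: interest  
ACC-106: refund    
ACC-102: fee       
ACC-106: withdrawal
ACC-103: withdrawal
ACC-103: payment   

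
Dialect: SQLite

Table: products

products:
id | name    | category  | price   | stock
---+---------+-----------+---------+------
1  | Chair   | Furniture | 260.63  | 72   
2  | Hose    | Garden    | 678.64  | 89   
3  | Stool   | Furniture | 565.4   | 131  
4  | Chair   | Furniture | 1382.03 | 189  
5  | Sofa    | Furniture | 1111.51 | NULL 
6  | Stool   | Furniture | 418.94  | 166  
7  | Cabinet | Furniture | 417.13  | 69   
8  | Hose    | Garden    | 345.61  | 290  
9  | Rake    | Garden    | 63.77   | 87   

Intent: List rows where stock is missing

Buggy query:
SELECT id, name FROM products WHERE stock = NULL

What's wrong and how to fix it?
Bug: '= NULL' is always unknown in SQL three-valued logic, so no rows match

Fix: Replace '= NULL' with 'IS NULL'

Corrected query:
SELECT id, name FROM products WHERE stock IS NULL

Result:
id | name
---+-----
5  | Sofa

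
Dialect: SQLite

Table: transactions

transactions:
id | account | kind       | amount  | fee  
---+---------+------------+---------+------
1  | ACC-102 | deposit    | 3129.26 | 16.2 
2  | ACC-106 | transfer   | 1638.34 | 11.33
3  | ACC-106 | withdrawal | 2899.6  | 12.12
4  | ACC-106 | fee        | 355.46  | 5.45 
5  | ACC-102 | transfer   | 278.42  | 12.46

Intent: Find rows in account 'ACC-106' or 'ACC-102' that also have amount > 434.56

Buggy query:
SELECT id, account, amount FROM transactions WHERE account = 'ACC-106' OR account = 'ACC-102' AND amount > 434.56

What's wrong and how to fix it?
Bug: AND binds tighter than OR, so this parses as account = 'ACC-106' OR (account = 'ACC-102' AND amount > 434.56)

Fix: Add parentheses around the OR so the AND applies to both alternatives

Corrected query:
SELECT id, account, amount FROM transactions WHERE (account = 'ACC-106' OR account = 'ACC-102') AND amount > 434.56

Result:
id | account | amount 
---+---------+--------
1  | ACC-102 | 3129.26
2  | ACC-106 | 1638.34
3  | ACC-106 | 2899.6 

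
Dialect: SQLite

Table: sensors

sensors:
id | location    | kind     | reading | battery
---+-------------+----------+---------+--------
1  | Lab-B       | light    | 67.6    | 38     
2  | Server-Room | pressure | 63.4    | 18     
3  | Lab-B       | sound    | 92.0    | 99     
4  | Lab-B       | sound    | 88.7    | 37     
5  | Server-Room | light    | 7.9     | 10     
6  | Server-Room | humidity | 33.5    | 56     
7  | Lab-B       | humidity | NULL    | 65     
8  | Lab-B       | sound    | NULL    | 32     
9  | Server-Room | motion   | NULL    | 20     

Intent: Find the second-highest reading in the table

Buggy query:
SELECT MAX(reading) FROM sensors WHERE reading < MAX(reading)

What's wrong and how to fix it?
Bug: MAX(reading) on the right of the comparison is an aggregate-in-WHERE error

Fix: Put the inner MAX in a scalar subquery

Corrected query:
SELECT MAX(reading) FROM sensors WHERE reading < (SELECT MAX(reading) FROM sensors)

Result:
MAX(reading)
------------
88.7        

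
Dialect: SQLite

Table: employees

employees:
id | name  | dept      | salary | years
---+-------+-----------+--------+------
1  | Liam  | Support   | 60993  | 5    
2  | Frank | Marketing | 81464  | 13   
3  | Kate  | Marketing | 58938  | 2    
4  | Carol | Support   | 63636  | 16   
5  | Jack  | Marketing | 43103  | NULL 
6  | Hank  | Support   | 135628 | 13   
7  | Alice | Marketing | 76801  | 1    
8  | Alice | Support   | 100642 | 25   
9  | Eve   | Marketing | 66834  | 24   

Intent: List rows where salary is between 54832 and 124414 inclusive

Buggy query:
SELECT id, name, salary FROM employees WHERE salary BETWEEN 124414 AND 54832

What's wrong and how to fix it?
Bug: The bounds are reversed; BETWEEN a AND b requires a <= b to match anything

Fix: Swap the bounds so the smaller value comes first

Corrected query:
SELECT id, name, salary FROM employees WHERE salary BETWEEN 54832 AND 124414

Result:
id | name  | salary
---+-------+-------
1  | Liam  | 60993 
2  | Frank | 81464 
3  | Kate  | 58938 
4  | Carol | 63636 
7  | Alice | 76801 
8  | Alice | 100642
9  | Eve   | 66834 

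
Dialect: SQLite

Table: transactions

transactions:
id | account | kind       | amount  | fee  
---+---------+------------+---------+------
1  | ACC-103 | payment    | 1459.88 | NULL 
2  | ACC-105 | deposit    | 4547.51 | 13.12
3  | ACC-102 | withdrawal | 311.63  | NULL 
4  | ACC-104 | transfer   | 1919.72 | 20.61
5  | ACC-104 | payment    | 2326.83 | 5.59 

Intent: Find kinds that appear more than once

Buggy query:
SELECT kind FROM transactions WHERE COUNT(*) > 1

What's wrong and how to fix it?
Bug: WHERE can't reference COUNT(*); aggregates are computed after WHERE

Fix: GROUP BY kind, then filter groups with HAVING COUNT(*) > 1

Corrected query:
SELECT kind FROM transactions GROUP BY kind HAVING COUNT(*) > 1

Result:
kind   
-------
payment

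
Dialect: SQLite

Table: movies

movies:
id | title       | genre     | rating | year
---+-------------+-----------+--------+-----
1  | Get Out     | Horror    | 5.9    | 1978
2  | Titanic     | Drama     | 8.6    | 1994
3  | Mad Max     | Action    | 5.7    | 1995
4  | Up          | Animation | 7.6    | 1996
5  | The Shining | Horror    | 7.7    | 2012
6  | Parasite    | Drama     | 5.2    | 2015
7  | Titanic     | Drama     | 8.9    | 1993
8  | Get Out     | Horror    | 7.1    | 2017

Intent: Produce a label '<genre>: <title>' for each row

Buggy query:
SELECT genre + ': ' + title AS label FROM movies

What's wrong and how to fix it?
Bug: SQLite uses || for string concatenation; + coerces text to numbers (yielding 0)

Fix: Use the || operator for string concatenation

Corrected query:
SELECT genre || ': ' || title AS label FROM movies

Result:
label              
-------------------
Horror: Get Out    
Drama: Titanic     
Action: Mad Max    
Animation: Up      
Horror: The Shining
Drama: Parasite    
Drama: Titanic     
Horror: Get Out    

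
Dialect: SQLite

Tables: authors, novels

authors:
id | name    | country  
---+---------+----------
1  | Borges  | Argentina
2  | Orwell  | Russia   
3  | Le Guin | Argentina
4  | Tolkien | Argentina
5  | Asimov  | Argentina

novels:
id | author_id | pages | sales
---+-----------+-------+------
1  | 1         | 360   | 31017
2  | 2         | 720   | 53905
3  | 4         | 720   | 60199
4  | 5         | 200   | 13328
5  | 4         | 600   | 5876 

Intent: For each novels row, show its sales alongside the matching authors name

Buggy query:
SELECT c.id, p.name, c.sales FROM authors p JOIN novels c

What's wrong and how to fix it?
Bug: Missing join condition: each novels row is matched to all authors rows instead of just its own

Fix: Add ON c.author_id = p.id to the JOIN

Corrected query:
SELECT c.id, p.name, c.sales FROM authors p JOIN novels c ON c.author_id = p.id

Result:
id | name    | sales
---+---------+------
1  | Borges  | 31017
2  | Orwell  | 53905
3  | Tolkien | 60199
4  | Asimov  | 13328
5  | Tolkien | 5876 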